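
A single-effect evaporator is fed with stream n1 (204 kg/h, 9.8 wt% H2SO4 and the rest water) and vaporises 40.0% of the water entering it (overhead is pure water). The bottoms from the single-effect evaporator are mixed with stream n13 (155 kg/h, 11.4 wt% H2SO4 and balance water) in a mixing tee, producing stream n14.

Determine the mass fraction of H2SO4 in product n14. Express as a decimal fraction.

Vapour removed = 0.400×0.902×204 = 73.603 kg/h; concentrate = 130.4 kg/h.
H2SO4 reaching the mixer = 19.992 (from concentrate) + 155×0.114 = 37.662 kg/h.
Product flow = 130.4 + 155 = 285.4 kg/h; H2SO4 fraction = 0.132.

0.132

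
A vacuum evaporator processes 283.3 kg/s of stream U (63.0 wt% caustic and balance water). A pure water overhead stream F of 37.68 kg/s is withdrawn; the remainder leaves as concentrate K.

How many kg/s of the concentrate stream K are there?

Concentrate = 283.3 − 37.68 = 245.62 kg/s.

245.6 kg/s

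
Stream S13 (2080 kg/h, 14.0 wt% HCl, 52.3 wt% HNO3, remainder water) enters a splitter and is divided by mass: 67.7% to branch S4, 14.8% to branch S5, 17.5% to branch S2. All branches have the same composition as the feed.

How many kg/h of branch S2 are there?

364 kg/h

Branch S2 flow = 0.175×2080 = 364 kg/h.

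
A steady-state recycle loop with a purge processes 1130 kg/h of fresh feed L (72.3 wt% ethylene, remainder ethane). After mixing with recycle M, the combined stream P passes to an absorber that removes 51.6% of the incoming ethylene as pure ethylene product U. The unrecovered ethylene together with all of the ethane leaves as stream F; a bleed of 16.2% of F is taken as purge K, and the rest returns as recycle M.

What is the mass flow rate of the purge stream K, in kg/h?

ethane enters only via L and leaves only via the purge: 1130×0.277 = 0.162×(ethane in F), and the absorber passes all ethane, so ethane in P = ethane in F = 1932.2 kg/h.
ethylene in P: m_A = 1130×0.723 + (1−0.162)·(1−0.516)·m_A, so m_A = 816.99/0.5944 = 1374.5 kg/h.
F = (1−0.516)×1374.5 + 1932.2 = 2597.4 kg/h.
Purge K = 0.162×2597.4 = 420.78 kg/h.

420.8 kg/h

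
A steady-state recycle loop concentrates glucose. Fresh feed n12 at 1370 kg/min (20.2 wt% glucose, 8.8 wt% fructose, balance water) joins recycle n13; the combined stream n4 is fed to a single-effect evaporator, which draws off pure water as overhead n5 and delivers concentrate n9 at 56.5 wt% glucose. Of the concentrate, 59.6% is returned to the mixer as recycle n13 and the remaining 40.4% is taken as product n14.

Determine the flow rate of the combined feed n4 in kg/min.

2093 kg/min

Overall glucose balance (none leaves overhead): glucose in fresh feed = glucose in product, i.e. 1370×0.202 = (1−0.596)·n9·0.565.
n9 = 276.74/(0.565×0.404) = 1212.4 kg/min.
Recycle n13 = 0.596×1212.4 = 722.58 kg/min.
Combined feed n4 = 1370 + 722.58 = 2092.6 kg/min.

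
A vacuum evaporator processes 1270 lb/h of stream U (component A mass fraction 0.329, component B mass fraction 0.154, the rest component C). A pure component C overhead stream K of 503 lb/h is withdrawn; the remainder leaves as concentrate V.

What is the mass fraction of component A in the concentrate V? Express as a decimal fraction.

0.545

component A is not removed: 1270×0.329 = 417.83 lb/h of component A enters V.
Concentrate = 1270 − 503 = 767 lb/h.
Mass fraction = 417.83/767 = 0.545.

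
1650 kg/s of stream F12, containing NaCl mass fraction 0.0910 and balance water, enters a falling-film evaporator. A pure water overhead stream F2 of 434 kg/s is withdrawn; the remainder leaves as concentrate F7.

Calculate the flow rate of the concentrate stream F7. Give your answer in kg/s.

1216 kg/s

Concentrate = 1650 − 434 = 1216 kg/s.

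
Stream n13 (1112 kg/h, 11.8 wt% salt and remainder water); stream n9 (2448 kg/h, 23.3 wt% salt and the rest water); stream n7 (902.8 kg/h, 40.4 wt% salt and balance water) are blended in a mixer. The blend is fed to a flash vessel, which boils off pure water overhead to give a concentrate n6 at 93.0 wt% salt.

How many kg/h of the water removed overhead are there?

3316 kg/h

salt entering = 1112×0.118 + 2448×0.233 + 902.8×0.404 = 1066.3 kg/h.
All salt reports to n6, so n6 = 1066.3/0.930 = 1146.6 kg/h.
Total feed = 4462.8 kg/h; overhead = 4462.8 − 1146.6 = 3316.2 kg/h.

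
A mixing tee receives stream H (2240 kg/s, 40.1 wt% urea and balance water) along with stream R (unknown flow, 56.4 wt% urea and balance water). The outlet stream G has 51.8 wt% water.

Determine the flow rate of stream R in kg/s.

Let R be the unknown flow. Total out = 2240 + R.
water balance: 1341.8 + 0.436·R = 0.518·(2240 + R)
(0.436 − 0.518)·R = 0.518×2240 − 1341.8 = -181.44
R = -181.44 / -0.082 = 2212.7 kg/s

2213 kg/s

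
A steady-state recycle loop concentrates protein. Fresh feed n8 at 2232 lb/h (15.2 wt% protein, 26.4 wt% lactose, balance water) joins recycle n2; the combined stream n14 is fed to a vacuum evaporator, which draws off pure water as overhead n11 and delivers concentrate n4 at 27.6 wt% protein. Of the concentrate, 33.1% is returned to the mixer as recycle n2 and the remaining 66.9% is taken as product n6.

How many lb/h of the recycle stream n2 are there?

Overall protein balance (none leaves overhead): protein in fresh feed = protein in product, i.e. 2232×0.152 = (1−0.331)·n4·0.276.
n4 = 339.26/(0.276×0.669) = 1837.4 lb/h.
Recycle n2 = 0.331×1837.4 = 608.18 lb/h.

608.2 lb/h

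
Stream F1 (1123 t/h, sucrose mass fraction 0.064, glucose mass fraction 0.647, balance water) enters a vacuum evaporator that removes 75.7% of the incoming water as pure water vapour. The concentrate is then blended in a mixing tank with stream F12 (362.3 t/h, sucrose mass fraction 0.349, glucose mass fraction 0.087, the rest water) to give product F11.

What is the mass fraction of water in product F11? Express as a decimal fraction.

0.228

Vapour removed = 0.757×0.289×1123 = 245.68 t/h; concentrate = 877.32 t/h.
water reaching the mixer = 78.865 (from concentrate) + 362.3×0.564 = 283.2 t/h.
Product flow = 877.32 + 362.3 = 1239.6 t/h; water fraction = 0.228.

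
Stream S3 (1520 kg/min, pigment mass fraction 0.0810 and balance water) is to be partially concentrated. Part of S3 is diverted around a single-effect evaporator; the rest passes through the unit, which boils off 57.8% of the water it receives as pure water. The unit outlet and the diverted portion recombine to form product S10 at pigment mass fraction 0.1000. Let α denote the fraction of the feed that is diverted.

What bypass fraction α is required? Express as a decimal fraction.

0.642

All 1520×0.081 = 123.12 kg/min of pigment reaches S10, so S10 = 123.12/0.100 = 1231.2 kg/min and vapour = 288.8 kg/min.
The evaporator receives (1−α)·1520 of feed at 0.919 water and removes 0.578 of that water:
0.578×0.919×(1−α)×1520 = 288.8
(1−α) = 288.8/807.4 = 0.3577;  α = 0.6423.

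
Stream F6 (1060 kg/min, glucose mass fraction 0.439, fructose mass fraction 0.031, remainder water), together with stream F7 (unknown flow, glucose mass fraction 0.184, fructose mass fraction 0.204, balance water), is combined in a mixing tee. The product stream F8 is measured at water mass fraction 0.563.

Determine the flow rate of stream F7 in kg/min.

Let F7 be the unknown flow. Total out = 1060 + F7.
water balance: 561.8 + 0.612·F7 = 0.563·(1060 + F7)
(0.612 − 0.563)·F7 = 0.563×1060 − 561.8 = 34.98
F7 = 34.98 / 0.049 = 713.88 kg/min

713.9 kg/min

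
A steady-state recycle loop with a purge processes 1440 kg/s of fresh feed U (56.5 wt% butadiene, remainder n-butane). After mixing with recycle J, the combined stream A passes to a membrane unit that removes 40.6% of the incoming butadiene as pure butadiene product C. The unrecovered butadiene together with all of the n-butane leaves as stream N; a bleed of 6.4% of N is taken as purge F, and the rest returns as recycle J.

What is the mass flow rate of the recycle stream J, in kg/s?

n-butane enters only via U and leaves only via the purge: 1440×0.435 = 0.064×(n-butane in N), and the membrane unit passes all n-butane, so n-butane in A = n-butane in N = 9787.5 kg/s.
butadiene in A: m_A = 1440×0.565 + (1−0.064)·(1−0.406)·m_A, so m_A = 813.6/0.4440 = 1832.4 kg/s.
N = (1−0.406)×1832.4 + 9787.5 = 10876 kg/s.
Recycle J = (1−0.064)×10876 = 10180 kg/s.

10180 kg/s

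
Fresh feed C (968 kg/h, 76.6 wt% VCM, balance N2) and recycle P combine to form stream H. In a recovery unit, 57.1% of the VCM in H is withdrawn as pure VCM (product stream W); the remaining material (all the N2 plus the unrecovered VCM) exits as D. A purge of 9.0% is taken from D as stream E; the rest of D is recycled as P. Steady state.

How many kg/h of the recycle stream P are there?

N2 enters only via C and leaves only via the purge: 968×0.234 = 0.090×(N2 in D), and the recovery unit passes all N2, so N2 in H = N2 in D = 2516.8 kg/h.
VCM in H: m_A = 968×0.766 + (1−0.090)·(1−0.571)·m_A, so m_A = 741.49/0.6096 = 1216.3 kg/h.
D = (1−0.571)×1216.3 + 2516.8 = 3038.6 kg/h.
Recycle P = (1−0.090)×3038.6 = 2765.1 kg/h.

2765 kg/h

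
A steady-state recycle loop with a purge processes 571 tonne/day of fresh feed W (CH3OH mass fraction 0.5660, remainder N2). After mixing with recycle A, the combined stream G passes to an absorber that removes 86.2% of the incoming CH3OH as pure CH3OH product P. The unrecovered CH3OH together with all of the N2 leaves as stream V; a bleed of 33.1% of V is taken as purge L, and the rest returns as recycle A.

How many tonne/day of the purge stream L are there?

264.1 tonne/day

N2 enters only via W and leaves only via the purge: 571×0.434 = 0.331×(N2 in V), and the absorber passes all N2, so N2 in G = N2 in V = 748.68 tonne/day.
CH3OH in G: m_A = 571×0.566 + (1−0.331)·(1−0.862)·m_A, so m_A = 323.19/0.9077 = 356.06 tonne/day.
V = (1−0.862)×356.06 + 748.68 = 797.82 tonne/day.
Purge L = 0.331×797.82 = 264.08 tonne/day.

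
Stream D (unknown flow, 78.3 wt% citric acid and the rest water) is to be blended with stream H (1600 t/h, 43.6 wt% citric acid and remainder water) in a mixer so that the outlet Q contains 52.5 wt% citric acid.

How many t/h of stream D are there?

Let D be the unknown flow. Total out = 1600 + D.
citric acid balance: 697.6 + 0.783·D = 0.525·(1600 + D)
(0.783 − 0.525)·D = 0.525×1600 − 697.6 = 142.4
D = 142.4 / 0.258 = 551.94 t/h

551.9 t/h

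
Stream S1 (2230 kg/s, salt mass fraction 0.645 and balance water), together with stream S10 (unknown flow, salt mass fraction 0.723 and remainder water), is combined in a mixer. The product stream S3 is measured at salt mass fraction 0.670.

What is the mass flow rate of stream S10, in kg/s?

Let S10 be the unknown flow. Total out = 2230 + S10.
salt balance: 1438.4 + 0.723·S10 = 0.670·(2230 + S10)
(0.723 − 0.670)·S10 = 0.670×2230 − 1438.4 = 55.75
S10 = 55.75 / 0.053 = 1051.9 kg/s

1052 kg/s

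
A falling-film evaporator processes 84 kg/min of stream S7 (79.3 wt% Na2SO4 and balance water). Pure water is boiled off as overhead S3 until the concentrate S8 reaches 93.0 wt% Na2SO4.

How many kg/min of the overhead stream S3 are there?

Na2SO4 is conserved: 84×0.793 = 66.612 kg/min all reports to the concentrate.
Concentrate = 66.612/(target fraction) = 71.626 kg/min.
Overhead = 84 − 71.626 = 12.374 kg/min.

12.37 kg/min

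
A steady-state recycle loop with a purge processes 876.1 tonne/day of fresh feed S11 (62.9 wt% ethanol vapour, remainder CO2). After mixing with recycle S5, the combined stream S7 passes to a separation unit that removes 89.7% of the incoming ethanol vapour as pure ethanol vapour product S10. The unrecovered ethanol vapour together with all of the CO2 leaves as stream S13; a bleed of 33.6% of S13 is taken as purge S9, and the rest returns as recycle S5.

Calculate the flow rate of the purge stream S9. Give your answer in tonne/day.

345.5 tonne/day

CO2 enters only via S11 and leaves only via the purge: 876.1×0.371 = 0.336×(CO2 in S13), and the separation unit passes all CO2, so CO2 in S7 = CO2 in S13 = 967.36 tonne/day.
ethanol vapour in S7: m_A = 876.1×0.629 + (1−0.336)·(1−0.897)·m_A, so m_A = 551.07/0.9316 = 591.52 tonne/day.
S13 = (1−0.897)×591.52 + 967.36 = 1028.3 tonne/day.
Purge S9 = 0.336×1028.3 = 345.5 tonne/day.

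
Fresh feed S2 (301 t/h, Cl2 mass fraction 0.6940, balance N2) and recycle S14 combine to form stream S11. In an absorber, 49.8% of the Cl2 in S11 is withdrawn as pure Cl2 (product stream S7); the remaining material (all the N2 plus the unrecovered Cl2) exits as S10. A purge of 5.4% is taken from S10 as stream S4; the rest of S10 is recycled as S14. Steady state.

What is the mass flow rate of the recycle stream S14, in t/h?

1802 t/h

N2 enters only via S2 and leaves only via the purge: 301×0.306 = 0.054×(N2 in S10), and the absorber passes all N2, so N2 in S11 = N2 in S10 = 1705.7 t/h.
Cl2 in S11: m_A = 301×0.694 + (1−0.054)·(1−0.498)·m_A, so m_A = 208.89/0.5251 = 397.81 t/h.
S10 = (1−0.498)×397.81 + 1705.7 = 1905.4 t/h.
Recycle S14 = (1−0.054)×1905.4 = 1802.5 t/h.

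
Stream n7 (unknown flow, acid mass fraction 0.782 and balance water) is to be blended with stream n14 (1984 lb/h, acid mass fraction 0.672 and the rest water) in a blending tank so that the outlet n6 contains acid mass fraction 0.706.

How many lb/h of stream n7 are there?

887.6 lb/h

Let n7 be the unknown flow. Total out = 1984 + n7.
acid balance: 1333.2 + 0.782·n7 = 0.706·(1984 + n7)
(0.782 − 0.706)·n7 = 0.706×1984 − 1333.2 = 67.456
n7 = 67.456 / 0.076 = 887.58 lb/h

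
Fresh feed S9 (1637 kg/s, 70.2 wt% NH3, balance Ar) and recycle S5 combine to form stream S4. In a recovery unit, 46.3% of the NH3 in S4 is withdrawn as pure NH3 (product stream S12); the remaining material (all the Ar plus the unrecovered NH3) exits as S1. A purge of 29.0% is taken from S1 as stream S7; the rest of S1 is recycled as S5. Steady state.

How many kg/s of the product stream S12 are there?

859.9 kg/s

NH3 in S4: m_A = 1637×0.702 + (1−0.290)·(1−0.463)·m_A, so m_A = 1149.2/0.6187 = 1857.3 kg/s.
Product S12 = 0.463×1857.3 = 859.93 kg/s.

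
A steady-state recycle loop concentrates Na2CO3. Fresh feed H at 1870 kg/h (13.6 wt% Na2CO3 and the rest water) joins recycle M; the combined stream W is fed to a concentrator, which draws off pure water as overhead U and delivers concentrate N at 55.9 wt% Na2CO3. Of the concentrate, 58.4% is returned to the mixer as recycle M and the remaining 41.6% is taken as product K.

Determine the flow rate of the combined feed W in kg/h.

Overall Na2CO3 balance (none leaves overhead): Na2CO3 in fresh feed = Na2CO3 in product, i.e. 1870×0.136 = (1−0.584)·N·0.559.
N = 254.32/(0.559×0.416) = 1093.6 kg/h.
Recycle M = 0.584×1093.6 = 638.69 kg/h.
Combined feed W = 1870 + 638.69 = 2508.7 kg/h.

2509 kg/h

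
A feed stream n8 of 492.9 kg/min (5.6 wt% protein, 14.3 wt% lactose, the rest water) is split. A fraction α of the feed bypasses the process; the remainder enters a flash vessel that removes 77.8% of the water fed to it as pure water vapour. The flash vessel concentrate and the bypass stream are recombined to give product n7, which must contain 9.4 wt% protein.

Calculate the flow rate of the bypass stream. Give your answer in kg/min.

All 492.9×0.056 = 27.602 kg/min of protein reaches n7, so n7 = 27.602/0.094 = 293.64 kg/min and vapour = 199.26 kg/min.
The evaporator receives (1−α)·492.9 of feed at 0.801 water and removes 0.778 of that water:
0.778×0.801×(1−α)×492.9 = 199.26
(1−α) = 199.26/307.16 = 0.6487;  α = 0.3513.
Bypass flow = 0.3513×492.9 = 173.16 kg/min.

173.2 kg/min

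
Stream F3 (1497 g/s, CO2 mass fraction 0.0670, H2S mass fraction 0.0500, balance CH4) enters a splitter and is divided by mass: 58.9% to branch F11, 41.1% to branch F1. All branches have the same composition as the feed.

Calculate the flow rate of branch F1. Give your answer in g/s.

615.3 g/s

Branch F1 flow = 0.411×1497 = 615.27 g/s.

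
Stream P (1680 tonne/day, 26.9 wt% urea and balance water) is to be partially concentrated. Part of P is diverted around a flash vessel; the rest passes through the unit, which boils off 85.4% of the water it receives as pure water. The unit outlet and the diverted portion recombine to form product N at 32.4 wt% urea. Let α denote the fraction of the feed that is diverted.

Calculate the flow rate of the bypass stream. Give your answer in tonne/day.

All 1680×0.269 = 451.92 tonne/day of urea reaches N, so N = 451.92/0.324 = 1394.8 tonne/day and vapour = 285.19 tonne/day.
The evaporator receives (1−α)·1680 of feed at 0.731 water and removes 0.854 of that water:
0.854×0.731×(1−α)×1680 = 285.19
(1−α) = 285.19/1048.8 = 0.2719;  α = 0.7281.
Bypass flow = 0.7281×1680 = 1223.2 tonne/day.

1223 tonne/day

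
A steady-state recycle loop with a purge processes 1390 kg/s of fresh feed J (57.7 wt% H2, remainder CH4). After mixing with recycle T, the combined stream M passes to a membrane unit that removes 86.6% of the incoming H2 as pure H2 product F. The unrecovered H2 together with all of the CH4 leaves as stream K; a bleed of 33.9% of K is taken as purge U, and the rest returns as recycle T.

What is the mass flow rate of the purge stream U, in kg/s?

CH4 enters only via J and leaves only via the purge: 1390×0.423 = 0.339×(CH4 in K), and the membrane unit passes all CH4, so CH4 in M = CH4 in K = 1734.4 kg/s.
H2 in M: m_A = 1390×0.577 + (1−0.339)·(1−0.866)·m_A, so m_A = 802.03/0.9114 = 879.97 kg/s.
K = (1−0.866)×879.97 + 1734.4 = 1852.3 kg/s.
Purge U = 0.339×1852.3 = 627.94 kg/s.

627.9 kg/s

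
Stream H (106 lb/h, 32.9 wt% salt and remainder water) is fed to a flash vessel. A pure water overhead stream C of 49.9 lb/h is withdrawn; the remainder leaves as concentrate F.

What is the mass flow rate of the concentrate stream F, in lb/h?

Concentrate = 106 − 49.9 = 56.1 lb/h.

56.1 lb/h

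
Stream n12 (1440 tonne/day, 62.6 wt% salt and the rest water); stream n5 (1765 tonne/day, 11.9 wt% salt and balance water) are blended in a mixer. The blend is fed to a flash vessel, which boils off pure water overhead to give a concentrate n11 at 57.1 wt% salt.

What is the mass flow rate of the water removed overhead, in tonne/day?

salt entering = 1440×0.626 + 1765×0.119 = 1111.5 tonne/day.
All salt reports to n11, so n11 = 1111.5/0.571 = 1946.5 tonne/day.
Total feed = 3205 tonne/day; overhead = 3205 − 1946.5 = 1258.5 tonne/day.

1258 tonne/day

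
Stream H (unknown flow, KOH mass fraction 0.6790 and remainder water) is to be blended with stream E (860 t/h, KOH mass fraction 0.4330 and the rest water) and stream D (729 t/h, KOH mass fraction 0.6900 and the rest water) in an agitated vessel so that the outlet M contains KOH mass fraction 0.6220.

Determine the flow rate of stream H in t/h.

Let H be the unknown flow. Total out = 1589 + H.
KOH balance: 875.39 + 0.679·H = 0.622·(1589 + H)
(0.679 − 0.622)·H = 0.622×1589 − 875.39 = 112.97
H = 112.97 / 0.057 = 1981.9 t/h

1982 t/h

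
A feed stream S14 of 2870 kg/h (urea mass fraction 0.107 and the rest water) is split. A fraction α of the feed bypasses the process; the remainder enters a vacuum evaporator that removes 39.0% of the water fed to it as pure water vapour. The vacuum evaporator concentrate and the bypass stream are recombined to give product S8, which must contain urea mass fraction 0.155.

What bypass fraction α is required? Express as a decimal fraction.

All 2870×0.107 = 307.09 kg/h of urea reaches S8, so S8 = 307.09/0.155 = 1981.2 kg/h and vapour = 888.77 kg/h.
The evaporator receives (1−α)·2870 of feed at 0.893 water and removes 0.390 of that water:
0.390×0.893×(1−α)×2870 = 888.77
(1−α) = 888.77/999.53 = 0.8892;  α = 0.1108.

0.111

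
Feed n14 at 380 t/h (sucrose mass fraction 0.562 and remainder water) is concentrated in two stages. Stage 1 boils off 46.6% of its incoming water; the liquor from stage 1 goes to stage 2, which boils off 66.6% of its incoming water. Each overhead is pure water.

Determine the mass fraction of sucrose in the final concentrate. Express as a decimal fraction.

0.878

water in feed = 380×0.438 = 166.44 t/h.
After stage 1: water left = (1−0.466)×166.44 = 88.879; stream total = 302.44 t/h.
After stage 2: water left = (1−0.666)×88.879 = 29.686; final concentrate = 243.25 t/h.
sucrose fraction = 213.56/243.25 = 0.878.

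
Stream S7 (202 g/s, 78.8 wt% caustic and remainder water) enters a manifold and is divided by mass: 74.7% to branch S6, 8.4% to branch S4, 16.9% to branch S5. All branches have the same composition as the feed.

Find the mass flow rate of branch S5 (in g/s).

34.14 g/s

Branch S5 flow = 0.169×202 = 34.138 g/s.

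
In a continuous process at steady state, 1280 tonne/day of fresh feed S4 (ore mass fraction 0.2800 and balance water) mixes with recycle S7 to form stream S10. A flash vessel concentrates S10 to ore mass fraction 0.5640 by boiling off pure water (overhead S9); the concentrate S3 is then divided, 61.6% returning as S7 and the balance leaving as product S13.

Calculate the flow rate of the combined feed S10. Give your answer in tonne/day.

Overall ore balance (none leaves overhead): ore in fresh feed = ore in product, i.e. 1280×0.280 = (1−0.616)·S3·0.564.
S3 = 358.4/(0.564×0.384) = 1654.8 tonne/day.
Recycle S7 = 0.616×1654.8 = 1019.4 tonne/day.
Combined feed S10 = 1280 + 1019.4 = 2299.4 tonne/day.

2299 tonne/day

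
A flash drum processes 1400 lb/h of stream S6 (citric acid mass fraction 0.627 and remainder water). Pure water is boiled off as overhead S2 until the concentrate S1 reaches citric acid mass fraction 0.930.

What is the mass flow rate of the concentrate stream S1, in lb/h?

943.9 lb/h

citric acid is conserved: 1400×0.627 = 877.8 lb/h all reports to the concentrate.
Concentrate = 877.8/(target fraction) = 943.87 lb/h.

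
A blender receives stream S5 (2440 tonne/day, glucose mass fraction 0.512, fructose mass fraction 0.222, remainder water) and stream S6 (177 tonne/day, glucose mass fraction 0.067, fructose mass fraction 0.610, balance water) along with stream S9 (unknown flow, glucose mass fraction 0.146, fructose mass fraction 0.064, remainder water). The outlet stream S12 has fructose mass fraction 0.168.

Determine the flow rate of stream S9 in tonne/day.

2019 tonne/day

Let S9 be the unknown flow. Total out = 2617 + S9.
fructose balance: 649.65 + 0.064·S9 = 0.168·(2617 + S9)
(0.064 − 0.168)·S9 = 0.168×2617 − 649.65 = -209.99
S9 = -209.99 / -0.104 = 2019.2 tonne/day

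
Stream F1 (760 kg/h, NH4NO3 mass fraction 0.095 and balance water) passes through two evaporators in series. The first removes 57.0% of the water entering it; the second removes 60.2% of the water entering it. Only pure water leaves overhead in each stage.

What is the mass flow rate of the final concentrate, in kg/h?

189.9 kg/h

water in feed = 760×0.905 = 687.8 kg/h.
After stage 1: water left = (1−0.570)×687.8 = 295.75; stream total = 367.95 kg/h.
After stage 2: water left = (1−0.602)×295.75 = 117.71; final concentrate = 189.91 kg/h.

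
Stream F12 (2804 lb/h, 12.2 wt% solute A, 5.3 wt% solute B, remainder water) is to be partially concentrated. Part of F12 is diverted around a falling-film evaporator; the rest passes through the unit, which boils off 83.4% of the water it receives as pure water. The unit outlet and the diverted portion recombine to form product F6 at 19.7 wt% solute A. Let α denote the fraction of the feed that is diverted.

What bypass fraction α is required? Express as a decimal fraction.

All 2804×0.122 = 342.09 lb/h of solute A reaches F6, so F6 = 342.09/0.197 = 1736.5 lb/h and vapour = 1067.5 lb/h.
The evaporator receives (1−α)·2804 of feed at 0.825 water and removes 0.834 of that water:
0.834×0.825×(1−α)×2804 = 1067.5
(1−α) = 1067.5/1929.3 = 0.5533;  α = 0.4467.

0.447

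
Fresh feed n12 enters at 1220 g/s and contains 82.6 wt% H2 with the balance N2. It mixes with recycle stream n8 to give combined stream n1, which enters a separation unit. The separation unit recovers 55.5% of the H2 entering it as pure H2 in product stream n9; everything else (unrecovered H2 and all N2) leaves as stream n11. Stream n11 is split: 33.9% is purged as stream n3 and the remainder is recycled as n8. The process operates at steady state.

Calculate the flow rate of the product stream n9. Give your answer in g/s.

792.4 g/s

H2 in n1: m_A = 1220×0.826 + (1−0.339)·(1−0.555)·m_A, so m_A = 1007.7/0.7059 = 1427.7 g/s.
Product n9 = 0.555×1427.7 = 792.35 g/s.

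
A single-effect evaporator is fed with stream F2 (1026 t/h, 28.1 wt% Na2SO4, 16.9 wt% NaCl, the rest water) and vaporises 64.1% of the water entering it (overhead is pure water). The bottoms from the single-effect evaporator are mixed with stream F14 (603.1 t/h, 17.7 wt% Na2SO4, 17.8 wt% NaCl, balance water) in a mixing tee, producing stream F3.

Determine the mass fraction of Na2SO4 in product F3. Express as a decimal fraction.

0.312

Vapour removed = 0.641×0.550×1026 = 361.72 t/h; concentrate = 664.28 t/h.
Na2SO4 reaching the mixer = 288.31 (from concentrate) + 603.1×0.177 = 395.05 t/h.
Product flow = 664.28 + 603.1 = 1267.4 t/h; Na2SO4 fraction = 0.312.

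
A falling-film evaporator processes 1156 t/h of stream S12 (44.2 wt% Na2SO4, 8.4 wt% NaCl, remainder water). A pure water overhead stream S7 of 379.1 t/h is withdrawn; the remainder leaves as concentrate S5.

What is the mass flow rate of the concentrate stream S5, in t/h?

Concentrate = 1156 − 379.1 = 776.9 t/h.

776.9 t/h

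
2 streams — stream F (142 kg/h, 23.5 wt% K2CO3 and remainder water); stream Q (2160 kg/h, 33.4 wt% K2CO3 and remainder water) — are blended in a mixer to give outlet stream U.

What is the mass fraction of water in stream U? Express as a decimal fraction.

0.672

Total flow out = 142 + 2160 = 2302 kg/h.
water in = 142×0.765 + 2160×0.666 = 1547.2 kg/h.
water mass fraction in U = 1547.2/2302 = 0.672.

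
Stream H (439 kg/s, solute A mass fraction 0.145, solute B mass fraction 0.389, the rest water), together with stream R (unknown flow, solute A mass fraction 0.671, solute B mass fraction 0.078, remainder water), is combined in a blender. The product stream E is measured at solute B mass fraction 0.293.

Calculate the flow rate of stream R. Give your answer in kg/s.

Let R be the unknown flow. Total out = 439 + R.
solute B balance: 170.77 + 0.078·R = 0.293·(439 + R)
(0.078 − 0.293)·R = 0.293×439 − 170.77 = -42.144
R = -42.144 / -0.215 = 196.02 kg/s

196 kg/s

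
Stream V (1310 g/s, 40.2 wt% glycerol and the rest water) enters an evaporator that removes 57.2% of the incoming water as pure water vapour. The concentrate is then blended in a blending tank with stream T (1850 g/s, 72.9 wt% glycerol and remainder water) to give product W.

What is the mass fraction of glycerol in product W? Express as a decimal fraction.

Vapour removed = 0.572×0.598×1310 = 448.09 g/s; concentrate = 861.91 g/s.
glycerol reaching the mixer = 526.62 (from concentrate) + 1850×0.729 = 1875.3 g/s.
Product flow = 861.91 + 1850 = 2711.9 g/s; glycerol fraction = 0.691.

0.691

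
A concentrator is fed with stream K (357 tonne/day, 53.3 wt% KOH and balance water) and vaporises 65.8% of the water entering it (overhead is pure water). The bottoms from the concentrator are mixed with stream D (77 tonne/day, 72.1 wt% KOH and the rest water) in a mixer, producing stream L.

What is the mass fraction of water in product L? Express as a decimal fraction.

0.242

Vapour removed = 0.658×0.467×357 = 109.7 tonne/day; concentrate = 247.3 tonne/day.
water reaching the mixer = 57.018 (from concentrate) + 77×0.279 = 78.501 tonne/day.
Product flow = 247.3 + 77 = 324.3 tonne/day; water fraction = 0.242.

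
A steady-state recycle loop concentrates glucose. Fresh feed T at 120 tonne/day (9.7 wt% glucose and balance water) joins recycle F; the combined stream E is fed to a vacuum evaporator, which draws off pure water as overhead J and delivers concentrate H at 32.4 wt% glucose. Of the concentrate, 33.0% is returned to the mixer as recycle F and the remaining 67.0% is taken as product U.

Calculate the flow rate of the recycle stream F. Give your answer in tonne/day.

Overall glucose balance (none leaves overhead): glucose in fresh feed = glucose in product, i.e. 120×0.097 = (1−0.330)·H·0.324.
H = 11.64/(0.324×0.670) = 53.621 tonne/day.
Recycle F = 0.330×53.621 = 17.695 tonne/day.

17.69 tonne/day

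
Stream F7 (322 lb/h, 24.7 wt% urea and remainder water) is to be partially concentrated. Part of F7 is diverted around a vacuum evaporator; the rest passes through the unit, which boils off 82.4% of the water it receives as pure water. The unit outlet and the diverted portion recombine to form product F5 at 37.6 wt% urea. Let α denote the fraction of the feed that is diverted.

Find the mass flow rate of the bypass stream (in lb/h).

All 322×0.247 = 79.534 lb/h of urea reaches F5, so F5 = 79.534/0.376 = 211.53 lb/h and vapour = 110.47 lb/h.
The evaporator receives (1−α)·322 of feed at 0.753 water and removes 0.824 of that water:
0.824×0.753×(1−α)×322 = 110.47
(1−α) = 110.47/199.79 = 0.5529;  α = 0.4471.
Bypass flow = 0.4471×322 = 143.95 lb/h.

144 lb/h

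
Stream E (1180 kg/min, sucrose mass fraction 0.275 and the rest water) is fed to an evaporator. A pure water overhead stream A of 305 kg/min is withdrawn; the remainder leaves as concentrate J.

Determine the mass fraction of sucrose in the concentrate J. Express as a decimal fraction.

0.371

sucrose is not removed: 1180×0.275 = 324.5 kg/min of sucrose enters J.
Concentrate = 1180 − 305 = 875 kg/min.
Mass fraction = 324.5/875 = 0.371.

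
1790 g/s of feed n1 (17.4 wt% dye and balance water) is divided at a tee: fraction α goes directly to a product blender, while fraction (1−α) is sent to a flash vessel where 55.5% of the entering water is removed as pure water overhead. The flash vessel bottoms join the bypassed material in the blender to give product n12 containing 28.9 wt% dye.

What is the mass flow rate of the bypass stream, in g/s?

236.3 g/s

All 1790×0.174 = 311.46 g/s of dye reaches n12, so n12 = 311.46/0.289 = 1077.7 g/s and vapour = 712.28 g/s.
The evaporator receives (1−α)·1790 of feed at 0.826 water and removes 0.555 of that water:
0.555×0.826×(1−α)×1790 = 712.28
(1−α) = 712.28/820.59 = 0.8680;  α = 0.1320.
Bypass flow = 0.1320×1790 = 236.25 g/s.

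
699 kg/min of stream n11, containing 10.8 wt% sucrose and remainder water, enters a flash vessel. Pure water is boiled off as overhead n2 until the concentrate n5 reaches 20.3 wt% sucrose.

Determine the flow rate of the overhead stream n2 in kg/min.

sucrose is conserved: 699×0.108 = 75.492 kg/min all reports to the concentrate.
Concentrate = 75.492/(target fraction) = 371.88 kg/min.
Overhead = 699 − 371.88 = 327.12 kg/min.

327.1 kg/min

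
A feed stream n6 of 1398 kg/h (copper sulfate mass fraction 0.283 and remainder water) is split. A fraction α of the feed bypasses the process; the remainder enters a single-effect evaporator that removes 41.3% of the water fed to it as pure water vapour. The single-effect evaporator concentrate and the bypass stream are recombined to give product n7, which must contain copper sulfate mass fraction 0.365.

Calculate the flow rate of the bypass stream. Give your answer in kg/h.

337.4 kg/h

All 1398×0.283 = 395.63 kg/h of copper sulfate reaches n7, so n7 = 395.63/0.365 = 1083.9 kg/h and vapour = 314.07 kg/h.
The evaporator receives (1−α)·1398 of feed at 0.717 water and removes 0.413 of that water:
0.413×0.717×(1−α)×1398 = 314.07
(1−α) = 314.07/413.98 = 0.7587;  α = 0.2413.
Bypass flow = 0.2413×1398 = 337.38 kg/h.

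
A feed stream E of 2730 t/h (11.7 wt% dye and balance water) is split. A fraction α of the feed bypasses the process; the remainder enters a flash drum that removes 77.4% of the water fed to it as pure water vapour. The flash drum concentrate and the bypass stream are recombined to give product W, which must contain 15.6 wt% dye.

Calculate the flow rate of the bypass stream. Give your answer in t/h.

1731 t/h

All 2730×0.117 = 319.41 t/h of dye reaches W, so W = 319.41/0.156 = 2047.5 t/h and vapour = 682.5 t/h.
The evaporator receives (1−α)·2730 of feed at 0.883 water and removes 0.774 of that water:
0.774×0.883×(1−α)×2730 = 682.5
(1−α) = 682.5/1865.8 = 0.3658;  α = 0.6342.
Bypass flow = 0.6342×2730 = 1731.4 t/h.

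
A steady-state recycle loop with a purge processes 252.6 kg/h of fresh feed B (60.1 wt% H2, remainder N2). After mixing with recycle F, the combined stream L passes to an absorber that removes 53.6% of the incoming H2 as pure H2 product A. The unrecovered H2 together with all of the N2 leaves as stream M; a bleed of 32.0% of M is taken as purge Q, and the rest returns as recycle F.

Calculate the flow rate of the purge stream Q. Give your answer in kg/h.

133.7 kg/h

N2 enters only via B and leaves only via the purge: 252.6×0.399 = 0.320×(N2 in M), and the absorber passes all N2, so N2 in L = N2 in M = 314.96 kg/h.
H2 in L: m_A = 252.6×0.601 + (1−0.320)·(1−0.536)·m_A, so m_A = 151.81/0.6845 = 221.79 kg/h.
M = (1−0.536)×221.79 + 314.96 = 417.87 kg/h.
Purge Q = 0.320×417.87 = 133.72 kg/h.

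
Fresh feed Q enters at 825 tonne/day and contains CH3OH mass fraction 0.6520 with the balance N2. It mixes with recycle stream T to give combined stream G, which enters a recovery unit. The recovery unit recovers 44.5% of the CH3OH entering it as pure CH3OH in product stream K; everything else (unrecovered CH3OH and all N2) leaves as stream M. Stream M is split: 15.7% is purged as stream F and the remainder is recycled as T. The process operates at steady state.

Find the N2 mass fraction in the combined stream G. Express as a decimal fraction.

N2 enters only via Q and leaves only via the purge: 825×0.348 = 0.157×(N2 in M), and the recovery unit passes all N2, so N2 in G = N2 in M = 1828.7 tonne/day.
CH3OH in G: m_A = 825×0.652 + (1−0.157)·(1−0.445)·m_A, so m_A = 537.9/0.5321 = 1010.8 tonne/day.
G = 1010.8 + 1828.7 = 2839.5 tonne/day.
N2 fraction in G = 1828.7/2839.5 = 0.6440.

0.6440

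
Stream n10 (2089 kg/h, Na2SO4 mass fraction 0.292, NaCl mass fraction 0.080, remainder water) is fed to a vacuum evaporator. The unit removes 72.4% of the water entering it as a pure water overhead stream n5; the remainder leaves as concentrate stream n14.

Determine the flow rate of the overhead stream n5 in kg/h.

949.8 kg/h

water entering = 2089×0.628 = 1311.9 kg/h; overhead removed = 0.724×1311.9 = 949.81 kg/h.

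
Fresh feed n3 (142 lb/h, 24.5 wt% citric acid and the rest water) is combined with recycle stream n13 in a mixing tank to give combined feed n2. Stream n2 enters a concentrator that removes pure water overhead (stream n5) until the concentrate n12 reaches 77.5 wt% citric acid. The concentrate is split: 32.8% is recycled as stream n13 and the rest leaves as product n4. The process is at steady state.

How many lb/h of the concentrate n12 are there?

66.8 lb/h

Overall citric acid balance (none leaves overhead): citric acid in fresh feed = citric acid in product, i.e. 142×0.245 = (1−0.328)·n12·0.775.
n12 = 34.79/(0.775×0.672) = 66.801 lb/h.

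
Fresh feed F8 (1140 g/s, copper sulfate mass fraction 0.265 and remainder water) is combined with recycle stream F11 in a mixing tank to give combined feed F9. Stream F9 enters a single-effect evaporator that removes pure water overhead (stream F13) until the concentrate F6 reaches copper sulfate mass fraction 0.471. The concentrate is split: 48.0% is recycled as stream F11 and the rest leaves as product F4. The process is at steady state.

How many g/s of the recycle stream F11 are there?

592.1 g/s

Overall copper sulfate balance (none leaves overhead): copper sulfate in fresh feed = copper sulfate in product, i.e. 1140×0.265 = (1−0.480)·F6·0.471.
F6 = 302.1/(0.471×0.520) = 1233.5 g/s.
Recycle F11 = 0.480×1233.5 = 592.06 g/s.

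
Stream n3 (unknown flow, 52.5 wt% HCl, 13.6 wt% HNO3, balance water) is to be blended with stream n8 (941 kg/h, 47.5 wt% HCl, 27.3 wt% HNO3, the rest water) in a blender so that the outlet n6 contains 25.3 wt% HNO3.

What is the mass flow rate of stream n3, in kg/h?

160.9 kg/h

Let n3 be the unknown flow. Total out = 941 + n3.
HNO3 balance: 256.89 + 0.136·n3 = 0.253·(941 + n3)
(0.136 − 0.253)·n3 = 0.253×941 − 256.89 = -18.82
n3 = -18.82 / -0.117 = 160.85 kg/h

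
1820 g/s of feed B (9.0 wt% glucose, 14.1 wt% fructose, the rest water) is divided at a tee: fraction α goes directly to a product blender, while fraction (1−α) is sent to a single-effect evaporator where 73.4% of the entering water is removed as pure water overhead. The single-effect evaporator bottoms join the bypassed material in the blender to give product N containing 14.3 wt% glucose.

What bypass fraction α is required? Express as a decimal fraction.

All 1820×0.090 = 163.8 g/s of glucose reaches N, so N = 163.8/0.143 = 1145.5 g/s and vapour = 674.55 g/s.
The evaporator receives (1−α)·1820 of feed at 0.769 water and removes 0.734 of that water:
0.734×0.769×(1−α)×1820 = 674.55
(1−α) = 674.55/1027.3 = 0.6566;  α = 0.3434.

0.343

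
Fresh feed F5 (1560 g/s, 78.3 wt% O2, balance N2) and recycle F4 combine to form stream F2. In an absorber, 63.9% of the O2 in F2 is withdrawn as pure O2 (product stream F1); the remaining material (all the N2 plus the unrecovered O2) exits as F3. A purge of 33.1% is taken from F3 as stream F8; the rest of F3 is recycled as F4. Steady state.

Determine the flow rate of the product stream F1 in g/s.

O2 in F2: m_A = 1560×0.783 + (1−0.331)·(1−0.639)·m_A, so m_A = 1221.5/0.7585 = 1610.4 g/s.
Product F1 = 0.639×1610.4 = 1029.1 g/s.

1029 g/s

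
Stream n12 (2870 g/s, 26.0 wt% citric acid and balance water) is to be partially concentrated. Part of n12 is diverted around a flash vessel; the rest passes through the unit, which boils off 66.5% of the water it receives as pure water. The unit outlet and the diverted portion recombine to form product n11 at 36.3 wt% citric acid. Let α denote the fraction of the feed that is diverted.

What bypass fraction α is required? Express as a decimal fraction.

0.423

All 2870×0.260 = 746.2 g/s of citric acid reaches n11, so n11 = 746.2/0.363 = 2055.6 g/s and vapour = 814.35 g/s.
The evaporator receives (1−α)·2870 of feed at 0.740 water and removes 0.665 of that water:
0.665×0.740×(1−α)×2870 = 814.35
(1−α) = 814.35/1412.3 = 0.5766;  α = 0.4234.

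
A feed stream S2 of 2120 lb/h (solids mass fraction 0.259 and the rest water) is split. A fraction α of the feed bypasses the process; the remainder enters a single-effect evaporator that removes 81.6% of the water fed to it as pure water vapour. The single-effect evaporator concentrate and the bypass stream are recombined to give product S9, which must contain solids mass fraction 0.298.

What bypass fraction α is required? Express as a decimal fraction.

0.784

All 2120×0.259 = 549.08 lb/h of solids reaches S9, so S9 = 549.08/0.298 = 1842.6 lb/h and vapour = 277.45 lb/h.
The evaporator receives (1−α)·2120 of feed at 0.741 water and removes 0.816 of that water:
0.816×0.741×(1−α)×2120 = 277.45
(1−α) = 277.45/1281.9 = 0.2164;  α = 0.7836.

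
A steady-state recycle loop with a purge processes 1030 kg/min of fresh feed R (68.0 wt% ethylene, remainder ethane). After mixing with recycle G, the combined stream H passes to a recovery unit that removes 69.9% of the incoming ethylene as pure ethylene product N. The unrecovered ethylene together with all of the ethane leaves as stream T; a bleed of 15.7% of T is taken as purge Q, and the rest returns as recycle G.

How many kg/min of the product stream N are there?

656 kg/min

ethylene in H: m_A = 1030×0.680 + (1−0.157)·(1−0.699)·m_A, so m_A = 700.4/0.7463 = 938.55 kg/min.
Product N = 0.699×938.55 = 656.05 kg/min.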